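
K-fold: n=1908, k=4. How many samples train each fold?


Fold size = 1908/4 = 477
Training per fold = 1908 - 477 = 1431

1431


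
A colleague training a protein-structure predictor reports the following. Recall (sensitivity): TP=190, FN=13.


Recall = TP/(TP+FN)
= 190/(190+13)
= 190/203 = 93.6%

93.6%


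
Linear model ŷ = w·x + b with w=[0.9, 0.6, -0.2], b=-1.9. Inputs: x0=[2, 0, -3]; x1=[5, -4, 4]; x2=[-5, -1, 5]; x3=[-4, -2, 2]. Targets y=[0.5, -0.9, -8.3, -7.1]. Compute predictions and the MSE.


ŷ0 = (0.9)·(2) + (0.6)·(0) + (-0.2)·(-3) - 1.9 = 0.5
ŷ1 = (0.9)·(5) + (0.6)·(-4) + (-0.2)·(4) - 1.9 = -0.6
ŷ2 = (0.9)·(-5) + (0.6)·(-1) + (-0.2)·(5) - 1.9 = -8.0
ŷ3 = (0.9)·(-4) + (0.6)·(-2) + (-0.2)·(2) - 1.9 = -7.1
errors² = [0.0, 0.09, 0.09, 0.0]
MSE = 0.1800/4 = 0.045

0.045


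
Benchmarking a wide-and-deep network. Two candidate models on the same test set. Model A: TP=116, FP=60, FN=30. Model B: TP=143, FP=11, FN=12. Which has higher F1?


Model A: P=116/176=0.6591, R=116/146=0.7945, F1=2PR/(P+R)=2TP/(2TP+FP+FN)=232/322=0.7205
Model B: P=143/154=0.9286, R=143/155=0.9226, F1=2PR/(P+R)=2TP/(2TP+FP+FN)=286/309=0.9256
0.7205 < 0.9256 → Model B

Model B


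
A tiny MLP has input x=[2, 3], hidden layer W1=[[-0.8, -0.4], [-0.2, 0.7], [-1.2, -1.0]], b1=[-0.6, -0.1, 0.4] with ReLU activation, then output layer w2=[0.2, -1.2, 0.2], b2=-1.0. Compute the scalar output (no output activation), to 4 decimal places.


z1[0] = (-0.8)·(2) + (-0.4)·(3) - 0.6 = -3.4
z1[1] = (-0.2)·(2) + (0.7)·(3) - 0.1 = 1.6
z1[2] = (-1.2)·(2) + (-1.0)·(3) + 0.4 = -5.0
h = ReLU(z1) = [0.0, 1.6, 0.0]
output = (0.2)·(0.0) + (-1.2)·(1.6) + (0.2)·(0.0) - 1.0 = -2.92

-2.92


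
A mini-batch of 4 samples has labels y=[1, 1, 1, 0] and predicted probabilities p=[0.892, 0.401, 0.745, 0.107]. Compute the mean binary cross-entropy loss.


L[0] = -ln(0.892) = 0.1143
L[1] = -ln(0.401) = 0.9138
L[2] = -ln(0.745) = 0.2944
L[3] = -ln(1-0.107) = -ln(0.893) = 0.1132
mean = (0.1143 + 0.9138 + 0.2944 + 0.1132)/4 = 0.3589

0.3589


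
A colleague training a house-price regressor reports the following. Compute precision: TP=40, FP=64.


Precision = TP/(TP+FP)
= 40/(40+64)
= 40/104 = 38.46%

38.46%


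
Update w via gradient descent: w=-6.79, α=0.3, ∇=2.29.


w_new = w - α·∇
= -6.79 - 0.3·2.29
= -6.79 - 0.687
= -7.477

-7.477


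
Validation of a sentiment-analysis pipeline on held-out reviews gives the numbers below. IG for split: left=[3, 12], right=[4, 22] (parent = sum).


Parent = [7, 34], H_parent = 0.6594
H_left = 0.7219 (n=15), H_right = 0.6194 (n=26)
H_children = (15/41)·0.7219 + (26/41)·0.6194 = 0.6569
IG = 0.6594 - 0.6569 = 0.0025

0.0025


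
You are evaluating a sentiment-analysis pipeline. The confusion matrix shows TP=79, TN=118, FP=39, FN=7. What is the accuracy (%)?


Accuracy = (TP+TN)/(TP+TN+FP+FN)
= (79+118)/(243)
= 197/243 = 81.07%

81.07%


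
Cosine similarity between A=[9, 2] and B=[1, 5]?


A·B = 9·1 + 2·5 = 19
‖A‖ = √85 = 9.2195, ‖B‖ = √26 = 5.099
cos = 19/(√85·√26) = 19/√2210 = 0.4042

0.4042


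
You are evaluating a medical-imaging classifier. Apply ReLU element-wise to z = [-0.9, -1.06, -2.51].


ReLU(-0.9) = max(0, -0.9) = 0.0
ReLU(-1.06) = max(0, -1.06) = 0.0
ReLU(-2.51) = max(0, -2.51) = 0.0
result = [0.0, 0.0, 0.0]

[0.0, 0.0, 0.0]


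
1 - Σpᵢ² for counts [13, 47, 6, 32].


Probabilities: [13/98, 47/98, 6/98, 32/98] ≈ [0.1327, 0.4796, 0.0612, 0.3265]
Σpᵢ² = (169 + 2209 + 36 + 1024)/98² = 3438/9604
Gini = 1 - Σpᵢ² = 1 - 3438/9604 = 0.642

0.642


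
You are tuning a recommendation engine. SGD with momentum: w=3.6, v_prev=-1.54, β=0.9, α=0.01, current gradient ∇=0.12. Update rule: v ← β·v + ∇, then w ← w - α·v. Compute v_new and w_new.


v_new = 0.9·-1.54 + 0.12 = -1.386 + 0.12 = -1.266
w_new = 3.6 - 0.01·-1.266 = 3.6 + 0.01266 = 3.61266

v_new=-1.266, w_new=3.61266


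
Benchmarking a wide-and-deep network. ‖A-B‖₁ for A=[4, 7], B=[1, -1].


d = |4-1| + |7+ 1|
  = 3 + 8
  = 11

11


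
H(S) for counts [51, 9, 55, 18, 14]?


Probabilities: [51/147, 9/147, 55/147, 18/147, 14/147] ≈ [0.3469, 0.0612, 0.3741, 0.1224, 0.0952]
H = -((51/147)·log₂(51/147) + (9/147)·log₂(9/147) + (55/147)·log₂(55/147) + (18/147)·log₂(18/147) + (14/147)·log₂(14/147))
  = 2.0013 bits

2.0013 bits


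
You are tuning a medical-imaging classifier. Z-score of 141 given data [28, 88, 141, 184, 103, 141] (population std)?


μ = 114.1667, σ = 49.2457
z = (141 - 114.1667)/49.2457 = 0.5449

0.5449


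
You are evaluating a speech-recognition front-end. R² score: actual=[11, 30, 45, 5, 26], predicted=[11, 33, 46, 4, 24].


ȳ = 23.4
SS_res = Σ(y-ŷ)² = 15
SS_tot = Σ(y-ȳ)² = 1009.2
R² = 1 - SS_res/SS_tot = 1 - 0.0149 = 0.9851

0.9851


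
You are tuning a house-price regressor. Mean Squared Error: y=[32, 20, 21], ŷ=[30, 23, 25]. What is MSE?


Squared errors: (32-30)²=4, (20-23)²=9, (21-25)²=16
Sum = 29
MSE = 29/3 = 29/3

29/3


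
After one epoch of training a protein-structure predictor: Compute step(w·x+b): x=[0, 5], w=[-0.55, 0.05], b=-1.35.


z = (0)·(-0.55) + (5)·(0.05) - 1.35
  = -1.1
step(z) = 0 (z<0)

0


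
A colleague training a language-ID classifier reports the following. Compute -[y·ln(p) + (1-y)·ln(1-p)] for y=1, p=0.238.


BCE = -[y·ln(p) + (1-y)·ln(1-p)]
= -1·ln(0.238) - 0
= -ln(0.238) = 1.4355

1.4355


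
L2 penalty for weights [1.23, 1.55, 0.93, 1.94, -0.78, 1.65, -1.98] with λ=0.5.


‖w‖₂² = (1.23)² + (1.55)² + (0.93)² + (1.94)² + (-0.78)² + (1.65)² + (-1.98)²
     = 1.5129 + 2.4025 + 0.8649 + 3.7636 + 0.6084 + 2.7225 + 3.9204
     = 15.7952
λ·‖w‖₂² = 0.5·15.7952 = 7.8976

7.8976


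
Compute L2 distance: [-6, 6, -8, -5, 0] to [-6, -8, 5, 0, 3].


d = √((-6+ 6)² + (6+ 8)² + (-8-5)² + (-5-0)² + (0-3)²)
  = √(0 + 196 + 169 + 25 + 9)
  = √399 = 19.975

19.975


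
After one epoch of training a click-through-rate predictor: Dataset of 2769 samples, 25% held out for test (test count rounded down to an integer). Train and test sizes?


Test = ⌊2769·25/100⌋ = 692
Train = 2769 - 692 = 2077

Train: 2077, Test: 692


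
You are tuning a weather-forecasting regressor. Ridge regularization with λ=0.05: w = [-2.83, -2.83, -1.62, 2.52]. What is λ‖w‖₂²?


‖w‖₂² = (-2.83)² + (-2.83)² + (-1.62)² + (2.52)²
     = 8.0089 + 8.0089 + 2.6244 + 6.3504
     = 24.9926
λ·‖w‖₂² = 0.05·24.9926 = 1.24963

1.24963


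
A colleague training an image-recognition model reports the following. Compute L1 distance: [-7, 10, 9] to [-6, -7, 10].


d = |-7+ 6| + |10+ 7| + |9-10|
  = 1 + 17 + 1
  = 19

19


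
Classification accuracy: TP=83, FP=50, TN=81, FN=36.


Accuracy = (TP+TN)/(TP+TN+FP+FN)
= (83+81)/(250)
= 164/250 = 65.6%

65.6%


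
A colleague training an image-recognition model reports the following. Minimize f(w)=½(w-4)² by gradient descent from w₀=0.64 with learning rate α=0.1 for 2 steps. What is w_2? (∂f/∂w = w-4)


step 1: grad = 0.64-4 = -3.36; w = 0.64 - 0.1·(-3.36) = 0.976
step 2: grad = 0.976-4 = -3.024; w = 0.976 - 0.1·(-3.024) = 1.2784

1.2784


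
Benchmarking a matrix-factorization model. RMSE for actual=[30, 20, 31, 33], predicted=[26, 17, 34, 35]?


MSE = 38/4 = 9.5
RMSE = √(38/4) = 3.0822

3.0822


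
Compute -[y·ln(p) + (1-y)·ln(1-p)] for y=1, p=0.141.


BCE = -[y·ln(p) + (1-y)·ln(1-p)]
= -1·ln(0.141) - 0
= -ln(0.141) = 1.959

1.959


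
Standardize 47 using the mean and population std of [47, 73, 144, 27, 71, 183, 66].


μ = 87.2857, σ = 51.4885
z = (47 - 87.2857)/51.4885 = -0.7824

-0.7824


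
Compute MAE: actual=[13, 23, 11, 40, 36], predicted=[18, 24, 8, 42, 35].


Absolute errors: |13-18|=5, |23-24|=1, |11-8|=3, |40-42|=2, |36-35|=1
Sum = 12
MAE = 12/5 = 12/5

12/5


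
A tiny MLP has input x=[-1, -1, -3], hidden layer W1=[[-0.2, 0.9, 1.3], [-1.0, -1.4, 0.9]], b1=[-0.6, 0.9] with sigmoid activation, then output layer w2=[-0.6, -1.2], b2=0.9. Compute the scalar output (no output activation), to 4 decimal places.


z1[0] = (-0.2)·(-1) + (0.9)·(-1) + (1.3)·(-3) - 0.6 = -5.2
z1[1] = (-1.0)·(-1) + (-1.4)·(-1) + (0.9)·(-3) + 0.9 = 0.6
h = sigmoid(z1) = [0.0055, 0.6457]
output = (-0.6)·(0.0055) + (-1.2)·(0.6457) + 0.9 = 0.1219

0.1219


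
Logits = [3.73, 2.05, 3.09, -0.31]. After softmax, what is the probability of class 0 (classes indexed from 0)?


Exponentials: e^3.73=41.6791, e^2.05=7.7679, e^3.09=21.9771, e^-0.31=0.7334
Sum = 72.1575
Softmax = [0.5776, 0.1077, 0.3046, 0.0102]
p[0] = 41.6791/72.1575 = 0.5776

0.5776


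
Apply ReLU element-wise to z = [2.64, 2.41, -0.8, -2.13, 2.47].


ReLU(2.64) = max(0, 2.64) = 2.64
ReLU(2.41) = max(0, 2.41) = 2.41
ReLU(-0.8) = max(0, -0.8) = 0.0
ReLU(-2.13) = max(0, -2.13) = 0.0
ReLU(2.47) = max(0, 2.47) = 2.47
result = [2.64, 2.41, 0.0, 0.0, 2.47]

[2.64, 2.41, 0.0, 0.0, 2.47]


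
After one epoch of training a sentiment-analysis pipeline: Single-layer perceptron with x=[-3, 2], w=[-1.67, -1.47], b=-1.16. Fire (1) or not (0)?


z = (-3)·(-1.67) + (2)·(-1.47) - 1.16
  = 0.91
step(z) = 1 (z≥0)

1


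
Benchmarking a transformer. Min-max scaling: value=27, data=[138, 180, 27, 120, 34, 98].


min=27, max=180
(27-27)/(180-27) = 0/153 = 0.0

0.0


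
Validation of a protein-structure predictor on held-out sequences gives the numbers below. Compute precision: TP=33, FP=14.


Precision = TP/(TP+FP)
= 33/(33+14)
= 33/47 = 70.21%

70.21%


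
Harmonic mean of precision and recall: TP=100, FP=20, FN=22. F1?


Precision = 100/120 = 0.8333
Recall = 100/122 = 0.8197
F1 = 2·P·R/(P+R) = 2·TP/(2·TP+FP+FN) = 200/(200+20+22) = 200/242 = 0.8264

0.8264


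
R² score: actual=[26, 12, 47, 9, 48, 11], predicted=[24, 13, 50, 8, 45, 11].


ȳ = 25.5
SS_res = Σ(y-ŷ)² = 24
SS_tot = Σ(y-ȳ)² = 1633.5
R² = 1 - SS_res/SS_tot = 1 - 0.0147 = 0.9853

0.9853


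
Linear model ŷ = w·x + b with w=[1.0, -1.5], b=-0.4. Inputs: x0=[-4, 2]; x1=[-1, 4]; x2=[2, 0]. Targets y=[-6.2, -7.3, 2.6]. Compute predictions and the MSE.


ŷ0 = (1.0)·(-4) + (-1.5)·(2) - 0.4 = -7.4
ŷ1 = (1.0)·(-1) + (-1.5)·(4) - 0.4 = -7.4
ŷ2 = (1.0)·(2) + (-1.5)·(0) - 0.4 = 1.6
errors² = [1.44, 0.01, 1.0]
MSE = 2.4500/3 = 0.8167

0.8167


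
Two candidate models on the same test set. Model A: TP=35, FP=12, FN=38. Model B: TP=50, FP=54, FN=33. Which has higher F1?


Model A: P=35/47=0.7447, R=35/73=0.4795, F1=2PR/(P+R)=2TP/(2TP+FP+FN)=70/120=0.5833
Model B: P=50/104=0.4808, R=50/83=0.6024, F1=2PR/(P+R)=2TP/(2TP+FP+FN)=100/187=0.5348
0.5833 > 0.5348 → Model A

Model A


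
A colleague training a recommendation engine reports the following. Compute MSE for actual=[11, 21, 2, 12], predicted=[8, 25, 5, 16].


Squared errors: (11-8)²=9, (21-25)²=16, (2-5)²=9, (12-16)²=16
Sum = 50
MSE = 50/4 = 25/2

25/2


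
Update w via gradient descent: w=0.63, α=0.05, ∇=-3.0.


w_new = w - α·∇
= 0.63 - 0.05·-3.0
= 0.63 + 0.15
= 0.78

0.78


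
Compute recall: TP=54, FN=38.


Recall = TP/(TP+FN)
= 54/(54+38)
= 54/92 = 58.7%

58.7%


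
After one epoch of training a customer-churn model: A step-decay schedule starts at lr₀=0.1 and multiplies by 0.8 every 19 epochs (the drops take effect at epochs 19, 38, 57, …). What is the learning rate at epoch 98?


n_drops = ⌊98/19⌋ = 5
lr = 0.1·0.8^5 = 0.1·0.32768 = 0.032768

0.032768


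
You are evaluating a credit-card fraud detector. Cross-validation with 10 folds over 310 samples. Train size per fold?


Fold size = 310/10 = 31
Training per fold = 310 - 31 = 279

279


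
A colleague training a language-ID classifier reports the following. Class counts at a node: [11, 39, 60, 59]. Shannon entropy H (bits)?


Probabilities: [11/169, 39/169, 60/169, 59/169] ≈ [0.0651, 0.2308, 0.355, 0.3491]
H = -((11/169)·log₂(11/169) + (39/169)·log₂(39/169) + (60/169)·log₂(60/169) + (59/169)·log₂(59/169))
  = 1.8052 bits

1.8052 bits


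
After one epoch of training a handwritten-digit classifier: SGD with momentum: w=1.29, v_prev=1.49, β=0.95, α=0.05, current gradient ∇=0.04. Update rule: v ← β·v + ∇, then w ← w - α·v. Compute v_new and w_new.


v_new = 0.95·1.49 + 0.04 = 1.4155 + 0.04 = 1.4555
w_new = 1.29 - 0.05·1.4555 = 1.29 - 0.072775 = 1.217225

v_new=1.4555, w_new=1.217225


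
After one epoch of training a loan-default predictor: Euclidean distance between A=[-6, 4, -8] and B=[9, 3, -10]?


d = √((-6-9)² + (4-3)² + (-8+ 10)²)
  = √(225 + 1 + 4)
  = √230 = 15.1658

15.1658


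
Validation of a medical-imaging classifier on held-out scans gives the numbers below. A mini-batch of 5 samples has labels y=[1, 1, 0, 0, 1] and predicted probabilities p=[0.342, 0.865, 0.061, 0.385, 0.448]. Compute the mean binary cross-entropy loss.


L[0] = -ln(0.342) = 1.0729
L[1] = -ln(0.865) = 0.145
L[2] = -ln(1-0.061) = -ln(0.939) = 0.0629
L[3] = -ln(1-0.385) = -ln(0.615) = 0.4861
L[4] = -ln(0.448) = 0.803
mean = (1.0729 + 0.145 + 0.0629 + 0.4861 + 0.803)/5 = 0.514

0.514


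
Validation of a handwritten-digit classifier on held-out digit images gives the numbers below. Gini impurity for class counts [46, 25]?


Probabilities: [46/71, 25/71] ≈ [0.6479, 0.3521]
Σpᵢ² = (2116 + 625)/71² = 2741/5041
Gini = 1 - Σpᵢ² = 1 - 2741/5041 = 0.4563

0.4563


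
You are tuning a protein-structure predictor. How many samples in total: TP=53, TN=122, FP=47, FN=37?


Total = TP + TN + FP + FN
= 53 + 122 + 47 + 37
= 259
(Predicted positive: 100, predicted negative: 159)

259


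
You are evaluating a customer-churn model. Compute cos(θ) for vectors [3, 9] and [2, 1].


A·B = 3·2 + 9·1 = 15
‖A‖ = √90 = 9.4868, ‖B‖ = √5 = 2.2361
cos = 15/(√90·√5) = 15/√450 = 0.7071

0.7071


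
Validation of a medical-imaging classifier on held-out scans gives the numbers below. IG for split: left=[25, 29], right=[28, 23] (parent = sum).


Parent = [53, 52], H_parent = 0.9999
H_left = 0.996 (n=54), H_right = 0.9931 (n=51)
H_children = (54/105)·0.996 + (51/105)·0.9931 = 0.9946
IG = 0.9999 - 0.9946 = 0.0053

0.0053


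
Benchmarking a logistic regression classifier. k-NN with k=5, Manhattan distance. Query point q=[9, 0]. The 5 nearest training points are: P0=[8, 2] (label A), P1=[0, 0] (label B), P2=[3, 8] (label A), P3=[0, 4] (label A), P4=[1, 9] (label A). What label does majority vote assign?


d(q,P0) = 3  (label A)
d(q,P1) = 9  (label B)
d(q,P2) = 14  (label A)
d(q,P3) = 13  (label A)
d(q,P4) = 17  (label A)
Votes: A=4, B=1
Majority → A

A


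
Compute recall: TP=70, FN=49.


Recall = TP/(TP+FN)
= 70/(70+49)
= 70/119 = 58.82%

58.82%


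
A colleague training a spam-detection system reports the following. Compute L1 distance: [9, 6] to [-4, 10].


d = |9+ 4| + |6-10|
  = 13 + 4
  = 17

17


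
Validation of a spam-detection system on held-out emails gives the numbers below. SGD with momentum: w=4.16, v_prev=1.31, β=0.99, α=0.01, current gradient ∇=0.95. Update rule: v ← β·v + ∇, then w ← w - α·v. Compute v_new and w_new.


v_new = 0.99·1.31 + 0.95 = 1.2969 + 0.95 = 2.2469
w_new = 4.16 - 0.01·2.2469 = 4.16 - 0.022469 = 4.137531

v_new=2.2469, w_new=4.137531


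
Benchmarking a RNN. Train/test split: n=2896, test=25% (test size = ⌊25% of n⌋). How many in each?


Test = ⌊2896·25/100⌋ = 724
Train = 2896 - 724 = 2172

Train: 2172, Test: 724


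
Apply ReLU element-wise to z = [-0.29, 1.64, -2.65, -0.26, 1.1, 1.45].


ReLU(-0.29) = max(0, -0.29) = 0.0
ReLU(1.64) = max(0, 1.64) = 1.64
ReLU(-2.65) = max(0, -2.65) = 0.0
ReLU(-0.26) = max(0, -0.26) = 0.0
ReLU(1.1) = max(0, 1.1) = 1.1
ReLU(1.45) = max(0, 1.45) = 1.45
result = [0.0, 1.64, 0.0, 0.0, 1.1, 1.45]

[0.0, 1.64, 0.0, 0.0, 1.1, 1.45]


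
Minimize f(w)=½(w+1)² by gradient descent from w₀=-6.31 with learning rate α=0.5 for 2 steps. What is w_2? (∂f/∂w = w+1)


step 1: grad = -6.31+1 = -5.31; w = -6.31 - 0.5·(-5.31) = -3.655
step 2: grad = -3.655+1 = -2.655; w = -3.655 - 0.5·(-2.655) = -2.3275

-2.3275


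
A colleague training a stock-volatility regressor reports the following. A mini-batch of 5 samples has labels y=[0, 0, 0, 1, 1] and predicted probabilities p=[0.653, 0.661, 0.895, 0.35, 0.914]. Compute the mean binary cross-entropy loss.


L[0] = -ln(1-0.653) = -ln(0.347) = 1.0584
L[1] = -ln(1-0.661) = -ln(0.339) = 1.0818
L[2] = -ln(1-0.895) = -ln(0.105) = 2.2538
L[3] = -ln(0.35) = 1.0498
L[4] = -ln(0.914) = 0.0899
mean = (1.0584 + 1.0818 + 2.2538 + 1.0498 + 0.0899)/5 = 1.1067

1.1067


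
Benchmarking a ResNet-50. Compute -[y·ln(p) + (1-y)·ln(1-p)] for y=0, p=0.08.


BCE = -[y·ln(p) + (1-y)·ln(1-p)]
= -0 - 1·ln(1-0.08)
= -ln(0.92) = 0.0834

0.0834


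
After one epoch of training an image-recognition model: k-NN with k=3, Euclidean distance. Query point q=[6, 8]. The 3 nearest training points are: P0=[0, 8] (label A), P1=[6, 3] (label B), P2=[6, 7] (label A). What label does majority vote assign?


d(q,P0) = 6.0  (label A)
d(q,P1) = 5.0  (label B)
d(q,P2) = 1.0  (label A)
Votes: A=2, B=1
Majority → A

A


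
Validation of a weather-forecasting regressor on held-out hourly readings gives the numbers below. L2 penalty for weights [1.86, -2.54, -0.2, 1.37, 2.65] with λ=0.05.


‖w‖₂² = (1.86)² + (-2.54)² + (-0.2)² + (1.37)² + (2.65)²
     = 3.4596 + 6.4516 + 0.04 + 1.8769 + 7.0225
     = 18.8506
λ·‖w‖₂² = 0.05·18.8506 = 0.94253

0.94253


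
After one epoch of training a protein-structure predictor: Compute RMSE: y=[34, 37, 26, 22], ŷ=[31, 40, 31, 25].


MSE = 52/4 = 13
RMSE = √(52/4) = 3.6056

3.6056


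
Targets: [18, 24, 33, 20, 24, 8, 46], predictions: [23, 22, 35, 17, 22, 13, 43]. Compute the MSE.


Squared errors: (18-23)²=25, (24-22)²=4, (33-35)²=4, (20-17)²=9, (24-22)²=4, (8-13)²=25, (46-43)²=9
Sum = 80
MSE = 80/7 = 80/7

80/7


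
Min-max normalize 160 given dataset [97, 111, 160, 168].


min=97, max=168
(160-97)/(168-97) = 63/71 = 0.8873

0.8873


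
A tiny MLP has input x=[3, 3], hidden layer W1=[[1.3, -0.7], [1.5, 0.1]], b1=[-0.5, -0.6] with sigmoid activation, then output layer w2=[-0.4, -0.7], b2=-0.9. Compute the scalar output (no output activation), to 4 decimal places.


z1[0] = (1.3)·(3) + (-0.7)·(3) - 0.5 = 1.3
z1[1] = (1.5)·(3) + (0.1)·(3) - 0.6 = 4.2
h = sigmoid(z1) = [0.7858, 0.9852]
output = (-0.4)·(0.7858) + (-0.7)·(0.9852) - 0.9 = -1.904

-1.904


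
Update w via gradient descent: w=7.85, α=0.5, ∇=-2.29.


w_new = w - α·∇
= 7.85 - 0.5·-2.29
= 7.85 + 1.145
= 8.995

8.995


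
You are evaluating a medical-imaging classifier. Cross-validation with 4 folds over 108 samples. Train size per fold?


Fold size = 108/4 = 27
Training per fold = 108 - 27 = 81

81


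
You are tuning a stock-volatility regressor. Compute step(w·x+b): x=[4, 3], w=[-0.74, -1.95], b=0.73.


z = (4)·(-0.74) + (3)·(-1.95) + 0.73
  = -8.08
step(z) = 0 (z<0)

0


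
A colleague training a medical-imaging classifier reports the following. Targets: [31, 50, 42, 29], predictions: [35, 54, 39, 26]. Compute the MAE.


Absolute errors: |31-35|=4, |50-54|=4, |42-39|=3, |29-26|=3
Sum = 14
MAE = 14/4 = 7/2

7/2


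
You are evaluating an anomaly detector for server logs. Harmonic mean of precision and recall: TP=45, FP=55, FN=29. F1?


Precision = 45/100 = 0.45
Recall = 45/74 = 0.6081
F1 = 2·P·R/(P+R) = 2·TP/(2·TP+FP+FN) = 90/(90+55+29) = 90/174 = 0.5172

0.5172


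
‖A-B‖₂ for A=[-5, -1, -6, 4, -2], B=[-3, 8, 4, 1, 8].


d = √((-5+ 3)² + (-1-8)² + (-6-4)² + (4-1)² + (-2-8)²)
  = √(4 + 81 + 100 + 9 + 100)
  = √294 = 17.1464

17.1464


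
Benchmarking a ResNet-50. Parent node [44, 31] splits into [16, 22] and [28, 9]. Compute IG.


Parent = [44, 31], H_parent = 0.9782
H_left = 0.9819 (n=38), H_right = 0.8004 (n=37)
H_children = (38/75)·0.9819 + (37/75)·0.8004 = 0.8924
IG = 0.9782 - 0.8924 = 0.0858

0.0858


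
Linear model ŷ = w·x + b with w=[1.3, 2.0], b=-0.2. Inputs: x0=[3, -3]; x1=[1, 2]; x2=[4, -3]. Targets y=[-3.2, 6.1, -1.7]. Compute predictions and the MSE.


ŷ0 = (1.3)·(3) + (2.0)·(-3) - 0.2 = -2.3
ŷ1 = (1.3)·(1) + (2.0)·(2) - 0.2 = 5.1
ŷ2 = (1.3)·(4) + (2.0)·(-3) - 0.2 = -1.0
errors² = [0.81, 1.0, 0.49]
MSE = 2.3000/3 = 0.7667

0.7667


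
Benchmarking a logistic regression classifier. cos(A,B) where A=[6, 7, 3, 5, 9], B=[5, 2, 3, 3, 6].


A·B = 6·5 + 7·2 + 3·3 + 5·3 + 9·6 = 122
‖A‖ = √200 = 14.1421, ‖B‖ = √83 = 9.1104
cos = 122/(√200·√83) = 122/√16600 = 0.9469

0.9469


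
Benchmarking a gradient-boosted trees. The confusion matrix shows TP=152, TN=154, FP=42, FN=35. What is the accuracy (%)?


Accuracy = (TP+TN)/(TP+TN+FP+FN)
= (152+154)/(383)
= 306/383 = 79.9%

79.9%


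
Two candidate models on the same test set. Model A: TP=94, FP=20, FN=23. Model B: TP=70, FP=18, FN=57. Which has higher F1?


Model A: P=94/114=0.8246, R=94/117=0.8034, F1=2PR/(P+R)=2TP/(2TP+FP+FN)=188/231=0.8139
Model B: P=70/88=0.7955, R=70/127=0.5512, F1=2PR/(P+R)=2TP/(2TP+FP+FN)=140/215=0.6512
0.8139 > 0.6512 → Model A

Model A


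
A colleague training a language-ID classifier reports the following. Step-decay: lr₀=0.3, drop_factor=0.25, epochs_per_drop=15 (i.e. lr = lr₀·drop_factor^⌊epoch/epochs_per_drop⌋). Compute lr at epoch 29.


n_drops = ⌊29/15⌋ = 1
lr = 0.3·0.25^1 = 0.3·0.25 = 0.075

0.075


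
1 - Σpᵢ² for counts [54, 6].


Probabilities: [54/60, 6/60] ≈ [0.9, 0.1]
Σpᵢ² = (2916 + 36)/60² = 2952/3600
Gini = 1 - Σpᵢ² = 1 - 2952/3600 = 0.18

0.18


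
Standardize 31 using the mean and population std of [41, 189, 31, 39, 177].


μ = 95.4, σ = 71.7038
z = (31 - 95.4)/71.7038 = -0.8981

-0.8981


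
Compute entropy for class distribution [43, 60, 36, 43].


Probabilities: [43/182, 60/182, 36/182, 43/182] ≈ [0.2363, 0.3297, 0.1978, 0.2363]
H = -((43/182)·log₂(43/182) + (60/182)·log₂(60/182) + (36/182)·log₂(36/182) + (43/182)·log₂(43/182))
  = 1.9738 bits

1.9738 bits


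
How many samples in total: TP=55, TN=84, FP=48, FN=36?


Total = TP + TN + FP + FN
= 55 + 84 + 48 + 36
= 223
(Predicted positive: 103, predicted negative: 120)

223


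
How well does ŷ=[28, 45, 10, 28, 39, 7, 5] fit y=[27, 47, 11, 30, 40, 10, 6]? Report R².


ȳ = 24.4286
SS_res = Σ(y-ŷ)² = 21
SS_tot = Σ(y-ȳ)² = 1517.71
R² = 1 - SS_res/SS_tot = 1 - 0.0138 = 0.9862

0.9862


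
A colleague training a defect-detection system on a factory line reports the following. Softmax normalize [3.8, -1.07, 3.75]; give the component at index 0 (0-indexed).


Exponentials: e^3.8=44.7012, e^-1.07=0.343, e^3.75=42.5211
Sum = 87.5653
Softmax = [0.5105, 0.0039, 0.4856]
p[0] = 44.7012/87.5653 = 0.5105

0.5105


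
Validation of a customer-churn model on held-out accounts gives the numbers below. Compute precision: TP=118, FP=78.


Precision = TP/(TP+FP)
= 118/(118+78)
= 118/196 = 60.2%

60.2%


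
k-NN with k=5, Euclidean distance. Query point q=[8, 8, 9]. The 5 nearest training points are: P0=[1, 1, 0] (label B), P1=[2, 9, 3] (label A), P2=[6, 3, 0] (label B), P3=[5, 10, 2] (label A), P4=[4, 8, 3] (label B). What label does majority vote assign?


d(q,P0) = 13.3791  (label B)
d(q,P1) = 8.544  (label A)
d(q,P2) = 10.4881  (label B)
d(q,P3) = 7.874  (label A)
d(q,P4) = 7.2111  (label B)
Votes: A=2, B=3
Majority → B

B


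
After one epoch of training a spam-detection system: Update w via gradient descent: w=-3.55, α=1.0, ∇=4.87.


w_new = w - α·∇
= -3.55 - 1.0·4.87
= -3.55 - 4.87
= -8.42

-8.42


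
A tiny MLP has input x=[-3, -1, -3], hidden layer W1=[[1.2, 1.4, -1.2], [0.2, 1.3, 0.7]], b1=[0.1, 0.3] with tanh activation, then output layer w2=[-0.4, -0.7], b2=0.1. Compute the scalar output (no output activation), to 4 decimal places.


z1[0] = (1.2)·(-3) + (1.4)·(-1) + (-1.2)·(-3) + 0.1 = -1.3
z1[1] = (0.2)·(-3) + (1.3)·(-1) + (0.7)·(-3) + 0.3 = -3.7
h = tanh(z1) = [-0.8617, -0.9988]
output = (-0.4)·(-0.8617) + (-0.7)·(-0.9988) + 0.1 = 1.1438

1.1438


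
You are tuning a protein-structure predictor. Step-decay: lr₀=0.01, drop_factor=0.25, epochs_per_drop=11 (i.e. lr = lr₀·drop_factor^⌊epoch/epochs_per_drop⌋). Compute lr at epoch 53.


n_drops = ⌊53/11⌋ = 4
lr = 0.01·0.25^4 = 0.01·0.00390625 = 0.0000390625

0.0000390625


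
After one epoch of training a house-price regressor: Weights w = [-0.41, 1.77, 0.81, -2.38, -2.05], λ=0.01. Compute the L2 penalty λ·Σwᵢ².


‖w‖₂² = (-0.41)² + (1.77)² + (0.81)² + (-2.38)² + (-2.05)²
     = 0.1681 + 3.1329 + 0.6561 + 5.6644 + 4.2025
     = 13.824
λ·‖w‖₂² = 0.01·13.824 = 0.13824

0.13824


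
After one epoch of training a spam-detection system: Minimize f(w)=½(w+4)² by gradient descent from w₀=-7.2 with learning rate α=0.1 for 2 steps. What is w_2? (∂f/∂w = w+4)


step 1: grad = -7.2+4 = -3.2; w = -7.2 - 0.1·(-3.2) = -6.88
step 2: grad = -6.88+4 = -2.88; w = -6.88 - 0.1·(-2.88) = -6.592

-6.592


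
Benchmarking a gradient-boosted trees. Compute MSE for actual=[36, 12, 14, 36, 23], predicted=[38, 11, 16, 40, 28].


Squared errors: (36-38)²=4, (12-11)²=1, (14-16)²=4, (36-40)²=16, (23-28)²=25
Sum = 50
MSE = 50/5 = 10

10


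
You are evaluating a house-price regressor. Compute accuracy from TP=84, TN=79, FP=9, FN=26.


Accuracy = (TP+TN)/(TP+TN+FP+FN)
= (84+79)/(198)
= 163/198 = 82.32%

82.32%


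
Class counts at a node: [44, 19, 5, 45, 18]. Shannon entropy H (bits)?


Probabilities: [44/131, 19/131, 5/131, 45/131, 18/131] ≈ [0.3359, 0.145, 0.0382, 0.3435, 0.1374]
H = -((44/131)·log₂(44/131) + (19/131)·log₂(19/131) + (5/131)·log₂(5/131) + (45/131)·log₂(45/131) + (18/131)·log₂(18/131))
  = 2.0355 bits

2.0355 bits


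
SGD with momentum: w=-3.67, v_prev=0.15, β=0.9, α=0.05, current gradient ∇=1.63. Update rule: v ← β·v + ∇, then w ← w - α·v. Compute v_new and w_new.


v_new = 0.9·0.15 + 1.63 = 0.135 + 1.63 = 1.765
w_new = -3.67 - 0.05·1.765 = -3.67 - 0.08825 = -3.75825

v_new=1.765, w_new=-3.75825


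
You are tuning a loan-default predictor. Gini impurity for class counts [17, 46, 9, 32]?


Probabilities: [17/104, 46/104, 9/104, 32/104] ≈ [0.1635, 0.4423, 0.0865, 0.3077]
Σpᵢ² = (289 + 2116 + 81 + 1024)/104² = 3510/10816
Gini = 1 - Σpᵢ² = 1 - 3510/10816 = 0.6755

0.6755


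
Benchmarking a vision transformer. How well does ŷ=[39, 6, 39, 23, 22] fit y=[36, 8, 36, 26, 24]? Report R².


ȳ = 26
SS_res = Σ(y-ŷ)² = 35
SS_tot = Σ(y-ȳ)² = 528
R² = 1 - SS_res/SS_tot = 1 - 0.0663 = 0.9337

0.9337


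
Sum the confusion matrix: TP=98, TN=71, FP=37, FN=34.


Total = TP + TN + FP + FN
= 98 + 71 + 37 + 34
= 240
(Predicted positive: 135, predicted negative: 105)

240


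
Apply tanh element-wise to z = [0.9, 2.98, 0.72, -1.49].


tanh(0.9) = 0.7163
tanh(2.98) = 0.9949
tanh(0.72) = 0.6169
tanh(-1.49) = -0.9033
result = [0.7163, 0.9949, 0.6169, -0.9033]

[0.7163, 0.9949, 0.6169, -0.9033]


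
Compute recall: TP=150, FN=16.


Recall = TP/(TP+FN)
= 150/(150+16)
= 150/166 = 90.36%

90.36%


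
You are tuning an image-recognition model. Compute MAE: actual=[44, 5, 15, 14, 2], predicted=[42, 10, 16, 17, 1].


Absolute errors: |44-42|=2, |5-10|=5, |15-16|=1, |14-17|=3, |2-1|=1
Sum = 12
MAE = 12/5 = 12/5

12/5


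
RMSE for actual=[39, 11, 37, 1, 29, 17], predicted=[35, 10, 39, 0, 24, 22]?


MSE = 72/6 = 12
RMSE = √(72/6) = 3.4641

3.4641


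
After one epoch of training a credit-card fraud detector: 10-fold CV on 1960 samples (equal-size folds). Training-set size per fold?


Fold size = 1960/10 = 196
Training per fold = 1960 - 196 = 1764

1764


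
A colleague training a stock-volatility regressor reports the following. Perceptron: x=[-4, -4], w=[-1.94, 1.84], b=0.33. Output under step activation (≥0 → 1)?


z = (-4)·(-1.94) + (-4)·(1.84) + 0.33
  = 0.73
step(z) = 1 (z≥0)

1


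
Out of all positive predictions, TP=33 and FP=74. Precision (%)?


Precision = TP/(TP+FP)
= 33/(33+74)
= 33/107 = 30.84%

30.84%


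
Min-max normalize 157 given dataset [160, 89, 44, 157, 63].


min=44, max=160
(157-44)/(160-44) = 113/116 = 0.9741

0.9741


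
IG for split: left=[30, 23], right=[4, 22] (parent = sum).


Parent = [34, 45], H_parent = 0.986
H_left = 0.9874 (n=53), H_right = 0.6194 (n=26)
H_children = (53/79)·0.9874 + (26/79)·0.6194 = 0.8663
IG = 0.986 - 0.8663 = 0.1197

0.1197


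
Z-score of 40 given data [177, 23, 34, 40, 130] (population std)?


μ = 80.8, σ = 61.4342
z = (40 - 80.8)/61.4342 = -0.6641

-0.6641


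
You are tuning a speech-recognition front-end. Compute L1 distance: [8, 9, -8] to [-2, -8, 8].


d = |8+ 2| + |9+ 8| + |-8-8|
  = 10 + 17 + 16
  = 43

43


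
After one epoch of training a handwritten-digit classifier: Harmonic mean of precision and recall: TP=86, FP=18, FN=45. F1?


Precision = 86/104 = 0.8269
Recall = 86/131 = 0.6565
F1 = 2·P·R/(P+R) = 2·TP/(2·TP+FP+FN) = 172/(172+18+45) = 172/235 = 0.7319

0.7319


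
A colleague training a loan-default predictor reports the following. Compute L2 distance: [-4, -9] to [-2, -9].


d = √((-4+ 2)² + (-9+ 9)²)
  = √(4 + 0)
  = √4 = 2.0

2.0


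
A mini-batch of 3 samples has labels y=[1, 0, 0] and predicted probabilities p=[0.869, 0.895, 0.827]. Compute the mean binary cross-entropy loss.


L[0] = -ln(0.869) = 0.1404
L[1] = -ln(1-0.895) = -ln(0.105) = 2.2538
L[2] = -ln(1-0.827) = -ln(0.173) = 1.7545
mean = (0.1404 + 2.2538 + 1.7545)/3 = 1.3829

1.3829


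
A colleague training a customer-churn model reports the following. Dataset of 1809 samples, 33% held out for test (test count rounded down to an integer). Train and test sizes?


Test = ⌊1809·33/100⌋ = 596
Train = 1809 - 596 = 1213

Train: 1213, Test: 596


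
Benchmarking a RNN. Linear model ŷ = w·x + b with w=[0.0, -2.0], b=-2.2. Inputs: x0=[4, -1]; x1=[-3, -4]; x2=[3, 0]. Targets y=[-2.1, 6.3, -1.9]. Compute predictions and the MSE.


ŷ0 = (0.0)·(4) + (-2.0)·(-1) - 2.2 = -0.2
ŷ1 = (0.0)·(-3) + (-2.0)·(-4) - 2.2 = 5.8
ŷ2 = (0.0)·(3) + (-2.0)·(0) - 2.2 = -2.2
errors² = [3.61, 0.25, 0.09]
MSE = 3.9500/3 = 1.3167

1.3167


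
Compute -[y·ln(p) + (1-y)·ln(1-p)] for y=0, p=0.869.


BCE = -[y·ln(p) + (1-y)·ln(1-p)]
= -0 - 1·ln(1-0.869)
= -ln(0.131) = 2.0326

2.0326


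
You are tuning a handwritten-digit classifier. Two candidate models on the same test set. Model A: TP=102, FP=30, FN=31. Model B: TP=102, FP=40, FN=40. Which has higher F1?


Model A: P=102/132=0.7727, R=102/133=0.7669, F1=2PR/(P+R)=2TP/(2TP+FP+FN)=204/265=0.7698
Model B: P=102/142=0.7183, R=102/142=0.7183, F1=2PR/(P+R)=2TP/(2TP+FP+FN)=204/284=0.7183
0.7698 > 0.7183 → Model A

Model A


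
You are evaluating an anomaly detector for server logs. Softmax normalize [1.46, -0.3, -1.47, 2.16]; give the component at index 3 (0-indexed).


Exponentials: e^1.46=4.306, e^-0.3=0.7408, e^-1.47=0.2299, e^2.16=8.6711
Sum = 13.9478
Softmax = [0.3087, 0.0531, 0.0165, 0.6217]
p[3] = 8.6711/13.9478 = 0.6217

0.6217


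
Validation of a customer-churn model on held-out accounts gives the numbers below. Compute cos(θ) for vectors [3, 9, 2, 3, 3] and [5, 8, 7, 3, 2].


A·B = 3·5 + 9·8 + 2·7 + 3·3 + 3·2 = 116
‖A‖ = √112 = 10.583, ‖B‖ = √151 = 12.2882
cos = 116/(√112·√151) = 116/√16912 = 0.892

0.892


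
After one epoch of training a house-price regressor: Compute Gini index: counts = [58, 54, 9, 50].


Probabilities: [58/171, 54/171, 9/171, 50/171] ≈ [0.3392, 0.3158, 0.0526, 0.2924]
Σpᵢ² = (3364 + 2916 + 81 + 2500)/171² = 8861/29241
Gini = 1 - Σpᵢ² = 1 - 8861/29241 = 0.697

0.697


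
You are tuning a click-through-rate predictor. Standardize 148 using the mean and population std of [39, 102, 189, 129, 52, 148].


μ = 109.8333, σ = 52.464
z = (148 - 109.8333)/52.464 = 0.7275

0.7275


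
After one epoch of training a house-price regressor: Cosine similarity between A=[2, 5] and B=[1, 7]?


A·B = 2·1 + 5·7 = 37
‖A‖ = √29 = 5.3852, ‖B‖ = √50 = 7.0711
cos = 37/(√29·√50) = 37/√1450 = 0.9717

0.9717


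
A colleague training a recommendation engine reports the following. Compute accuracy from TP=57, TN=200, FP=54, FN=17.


Accuracy = (TP+TN)/(TP+TN+FP+FN)
= (57+200)/(328)
= 257/328 = 78.35%

78.35%


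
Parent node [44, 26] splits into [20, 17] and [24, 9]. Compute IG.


Parent = [44, 26], H_parent = 0.9518
H_left = 0.9953 (n=37), H_right = 0.8454 (n=33)
H_children = (37/70)·0.9953 + (33/70)·0.8454 = 0.9246
IG = 0.9518 - 0.9246 = 0.0272

0.0272


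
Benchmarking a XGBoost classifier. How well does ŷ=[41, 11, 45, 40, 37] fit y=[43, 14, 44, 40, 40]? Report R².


ȳ = 36.2
SS_res = Σ(y-ŷ)² = 23
SS_tot = Σ(y-ȳ)² = 628.8
R² = 1 - SS_res/SS_tot = 1 - 0.0366 = 0.9634

0.9634


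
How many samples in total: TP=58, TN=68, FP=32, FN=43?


Total = TP + TN + FP + FN
= 58 + 68 + 32 + 43
= 201
(Predicted positive: 90, predicted negative: 111)

201


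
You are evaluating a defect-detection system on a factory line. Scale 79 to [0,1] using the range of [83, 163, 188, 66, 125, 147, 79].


min=66, max=188
(79-66)/(188-66) = 13/122 = 0.1066

0.1066


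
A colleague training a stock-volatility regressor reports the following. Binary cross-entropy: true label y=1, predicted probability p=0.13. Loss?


BCE = -[y·ln(p) + (1-y)·ln(1-p)]
= -1·ln(0.13) - 0
= -ln(0.13) = 2.0402

2.0402


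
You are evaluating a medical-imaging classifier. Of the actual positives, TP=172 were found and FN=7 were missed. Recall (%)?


Recall = TP/(TP+FN)
= 172/(172+7)
= 172/179 = 96.09%

96.09%


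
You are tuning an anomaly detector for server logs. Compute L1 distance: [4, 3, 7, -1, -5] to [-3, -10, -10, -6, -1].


d = |4+ 3| + |3+ 10| + |7+ 10| + |-1+ 6| + |-5+ 1|
  = 7 + 13 + 17 + 5 + 4
  = 46

46


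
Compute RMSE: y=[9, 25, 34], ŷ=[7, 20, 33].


MSE = 30/3 = 10
RMSE = √(30/3) = 3.1623

3.1623


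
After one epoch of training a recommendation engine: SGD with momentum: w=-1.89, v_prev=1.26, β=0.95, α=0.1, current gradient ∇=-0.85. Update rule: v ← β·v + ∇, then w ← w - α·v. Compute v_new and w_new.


v_new = 0.95·1.26 - 0.85 = 1.197 - 0.85 = 0.347
w_new = -1.89 - 0.1·0.347 = -1.89 - 0.0347 = -1.9247

v_new=0.347, w_new=-1.9247


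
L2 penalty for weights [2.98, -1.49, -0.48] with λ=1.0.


‖w‖₂² = (2.98)² + (-1.49)² + (-0.48)²
     = 8.8804 + 2.2201 + 0.2304
     = 11.3309
λ·‖w‖₂² = 1.0·11.3309 = 11.3309

11.3309


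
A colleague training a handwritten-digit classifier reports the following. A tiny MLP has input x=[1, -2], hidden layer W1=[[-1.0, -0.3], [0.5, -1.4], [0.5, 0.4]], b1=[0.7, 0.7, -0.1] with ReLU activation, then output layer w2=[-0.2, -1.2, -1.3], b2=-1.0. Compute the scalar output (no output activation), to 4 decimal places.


z1[0] = (-1.0)·(1) + (-0.3)·(-2) + 0.7 = 0.3
z1[1] = (0.5)·(1) + (-1.4)·(-2) + 0.7 = 4.0
z1[2] = (0.5)·(1) + (0.4)·(-2) - 0.1 = -0.4
h = ReLU(z1) = [0.3, 4.0, 0.0]
output = (-0.2)·(0.3) + (-1.2)·(4.0) + (-1.3)·(0.0) - 1.0 = -5.86

-5.86


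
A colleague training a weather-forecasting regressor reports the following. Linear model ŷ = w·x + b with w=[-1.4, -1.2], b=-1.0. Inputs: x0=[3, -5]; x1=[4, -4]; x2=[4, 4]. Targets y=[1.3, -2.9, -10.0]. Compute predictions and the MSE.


ŷ0 = (-1.4)·(3) + (-1.2)·(-5) - 1.0 = 0.8
ŷ1 = (-1.4)·(4) + (-1.2)·(-4) - 1.0 = -1.8
ŷ2 = (-1.4)·(4) + (-1.2)·(4) - 1.0 = -11.4
errors² = [0.25, 1.21, 1.96]
MSE = 3.4200/3 = 1.14

1.14


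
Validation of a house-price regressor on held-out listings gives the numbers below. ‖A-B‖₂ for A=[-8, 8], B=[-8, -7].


d = √((-8+ 8)² + (8+ 7)²)
  = √(0 + 225)
  = √225 = 15.0

15.0


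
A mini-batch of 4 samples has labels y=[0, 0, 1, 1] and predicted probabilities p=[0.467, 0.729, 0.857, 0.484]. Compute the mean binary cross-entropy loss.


L[0] = -ln(1-0.467) = -ln(0.533) = 0.6292
L[1] = -ln(1-0.729) = -ln(0.271) = 1.3056
L[2] = -ln(0.857) = 0.1543
L[3] = -ln(0.484) = 0.7257
mean = (0.6292 + 1.3056 + 0.1543 + 0.7257)/4 = 0.7037

0.7037


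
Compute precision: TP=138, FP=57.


Precision = TP/(TP+FP)
= 138/(138+57)
= 138/195 = 70.77%

70.77%


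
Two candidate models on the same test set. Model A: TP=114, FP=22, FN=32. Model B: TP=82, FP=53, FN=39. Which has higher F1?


Model A: P=114/136=0.8382, R=114/146=0.7808, F1=2PR/(P+R)=2TP/(2TP+FP+FN)=228/282=0.8085
Model B: P=82/135=0.6074, R=82/121=0.6777, F1=2PR/(P+R)=2TP/(2TP+FP+FN)=164/256=0.6406
0.8085 > 0.6406 → Model A

Model A


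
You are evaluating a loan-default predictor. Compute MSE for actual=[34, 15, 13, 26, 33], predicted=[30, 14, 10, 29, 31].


Squared errors: (34-30)²=16, (15-14)²=1, (13-10)²=9, (26-29)²=9, (33-31)²=4
Sum = 39
MSE = 39/5 = 39/5

39/5


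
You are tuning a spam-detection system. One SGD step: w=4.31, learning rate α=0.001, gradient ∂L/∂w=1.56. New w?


w_new = w - α·∇
= 4.31 - 0.001·1.56
= 4.31 - 0.00156
= 4.30844

4.30844


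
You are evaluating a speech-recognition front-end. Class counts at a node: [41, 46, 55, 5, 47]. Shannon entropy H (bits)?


Probabilities: [41/194, 46/194, 55/194, 5/194, 47/194] ≈ [0.2113, 0.2371, 0.2835, 0.0258, 0.2423]
H = -((41/194)·log₂(41/194) + (46/194)·log₂(46/194) + (55/194)·log₂(55/194) + (5/194)·log₂(5/194) + (47/194)·log₂(47/194))
  = 2.1133 bits

2.1133 bits


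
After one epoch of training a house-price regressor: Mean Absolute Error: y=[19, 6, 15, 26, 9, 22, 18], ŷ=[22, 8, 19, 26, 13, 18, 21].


Absolute errors: |19-22|=3, |6-8|=2, |15-19|=4, |26-26|=0, |9-13|=4, |22-18|=4, |18-21|=3
Sum = 20
MAE = 20/7 = 20/7

20/7


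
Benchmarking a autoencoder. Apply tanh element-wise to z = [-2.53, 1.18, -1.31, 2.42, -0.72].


tanh(-2.53) = -0.9874
tanh(1.18) = 0.8275
tanh(-1.31) = -0.8643
tanh(2.42) = 0.9843
tanh(-0.72) = -0.6169
result = [-0.9874, 0.8275, -0.8643, 0.9843, -0.6169]

[-0.9874, 0.8275, -0.8643, 0.9843, -0.6169]


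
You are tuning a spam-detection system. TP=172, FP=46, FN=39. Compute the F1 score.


Precision = 172/218 = 0.789
Recall = 172/211 = 0.8152
F1 = 2·P·R/(P+R) = 2·TP/(2·TP+FP+FN) = 344/(344+46+39) = 344/429 = 0.8019

0.8019


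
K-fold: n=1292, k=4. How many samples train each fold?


Fold size = 1292/4 = 323
Training per fold = 1292 - 323 = 969

969


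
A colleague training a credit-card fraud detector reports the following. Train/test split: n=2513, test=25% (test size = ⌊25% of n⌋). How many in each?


Test = ⌊2513·25/100⌋ = 628
Train = 2513 - 628 = 1885

Train: 1885, Test: 628


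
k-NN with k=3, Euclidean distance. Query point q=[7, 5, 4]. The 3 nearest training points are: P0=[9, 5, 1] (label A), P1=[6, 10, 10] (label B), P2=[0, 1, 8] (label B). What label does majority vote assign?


d(q,P0) = 3.6056  (label A)
d(q,P1) = 7.874  (label B)
d(q,P2) = 9.0  (label B)
Votes: A=1, B=2
Majority → B

B


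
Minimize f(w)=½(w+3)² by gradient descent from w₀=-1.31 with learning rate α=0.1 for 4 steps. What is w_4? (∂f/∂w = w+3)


step 1: grad = -1.31+3 = 1.69; w = -1.31 - 0.1·(1.69) = -1.479
step 2: grad = -1.479+3 = 1.521; w = -1.479 - 0.1·(1.521) = -1.6311
step 3: grad = -1.6311+3 = 1.3689; w = -1.6311 - 0.1·(1.3689) = -1.76799
step 4: grad = -1.76799+3 = 1.23201; w = -1.76799 - 0.1·(1.23201) = -1.891191

-1.891191
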